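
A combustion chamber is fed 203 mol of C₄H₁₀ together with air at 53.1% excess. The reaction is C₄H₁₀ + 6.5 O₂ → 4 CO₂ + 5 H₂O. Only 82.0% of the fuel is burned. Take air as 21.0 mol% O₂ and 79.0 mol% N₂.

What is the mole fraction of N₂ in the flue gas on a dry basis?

0.822

Stoichiometric O₂ = 6.5 × 203 = 1320 mol; O₂ fed = 1320 × 1.531 = 2020 mol.
N₂ fed = 2020 × 79/21 = 7600 mol.
Fuel reacted = 0.82 × 203 → ξ = 166.5 mol.
Outlet (n = n₀ + ν ξ):
  C₄H₁₀: 203 − 1(166.5) = 36.54
  O₂: 2020 − 6.5(166.5) = 938.2
  N₂: 7600 (inert)
  CO₂: 0 + 4(166.5) = 665.8
  H₂O: 0 + 5(166.5) = 832.3
Dry total = 9240 mol; y_N₂ (dry) = 7600 / 9240 = 0.8225.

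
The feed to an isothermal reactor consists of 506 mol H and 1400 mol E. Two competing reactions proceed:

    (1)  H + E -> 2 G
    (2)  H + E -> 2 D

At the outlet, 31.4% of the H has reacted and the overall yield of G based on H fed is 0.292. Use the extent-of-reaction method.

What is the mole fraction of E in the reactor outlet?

Yield of G: 2ξ₁ / 506 = 0.292 → ξ₁ = 73.88 mol.
Conversion of H: 1ξ₁ + 1ξ₂ = 0.314 × 506 = 158.9 → ξ₂ = 85.01 mol.
Outlet amounts (n = n₀ + Σ ν·ξ):
  H: 506 − 1(73.88) − 1(85.01) = 347.1
  E: 1400 − 1(73.88) − 1(85.01) = 1241
  G: 0 + 2(73.88) = 147.8
  D: 0 + 2(85.01) = 170
Total out = 1906 mol; y_E = 1241 / 1906 = 0.6512.

0.651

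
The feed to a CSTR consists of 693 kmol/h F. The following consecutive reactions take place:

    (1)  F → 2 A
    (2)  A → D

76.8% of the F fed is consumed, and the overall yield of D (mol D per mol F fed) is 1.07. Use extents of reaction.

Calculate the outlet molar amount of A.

323 kmol/h

Conversion of F: F consumed = 1ξ₁ = 0.768 × 693 → ξ₁ = 532.2 kmol/h.
Yield of D: 1ξ₂ / 693 = 1.07 → ξ₂ = 741.5 kmol/h.
Outlet amounts (n = n₀ + Σ ν·ξ):
  F: 693 − 1(532.2) = 160.8
  A: 0 + 2(532.2) − 1(741.5) = 322.9
  D: 0 + 1(741.5) = 741.5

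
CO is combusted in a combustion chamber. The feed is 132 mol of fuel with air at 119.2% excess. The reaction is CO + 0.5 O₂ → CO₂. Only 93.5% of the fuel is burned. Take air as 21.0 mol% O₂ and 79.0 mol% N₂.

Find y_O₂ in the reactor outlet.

Stoichiometric O₂ = 0.5 × 132 = 66 mol; O₂ fed = 66 × 2.192 = 144.7 mol.
N₂ fed = 144.7 × 79/21 = 544.2 mol.
Fuel reacted = 0.935 × 132 → ξ = 123.4 mol.
Outlet (n = n₀ + ν ξ):
  CO: 132 − 1(123.4) = 8.58
  O₂: 144.7 − 0.5(123.4) = 82.96
  N₂: 544.2 (inert)
  CO₂: 0 + 1(123.4) = 123.4
Total out = 759.2 mol; y_O₂ = 82.96 / 759.2 = 0.1093.

0.109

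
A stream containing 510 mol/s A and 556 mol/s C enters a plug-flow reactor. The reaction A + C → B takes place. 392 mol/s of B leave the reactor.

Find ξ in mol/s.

ξ = 392 mol/s

For B: n = n₀ + 1ξ → 392 = 0 + 1ξ, giving ξ = 392 mol/s.
Outlet amounts (n = n₀ + ν ξ):
  A: 510 − 1(392) = 118
  C: 556 − 1(392) = 164
  B: 0 + 1(392) = 392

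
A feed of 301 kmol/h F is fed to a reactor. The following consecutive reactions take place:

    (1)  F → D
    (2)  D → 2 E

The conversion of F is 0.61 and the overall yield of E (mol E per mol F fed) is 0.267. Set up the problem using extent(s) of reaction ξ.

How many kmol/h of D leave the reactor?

Conversion of F: F consumed = 1ξ₁ = 0.61 × 301 → ξ₁ = 183.6 kmol/h.
Yield of E: 2ξ₂ / 301 = 0.267 → ξ₂ = 40.18 kmol/h.
Outlet amounts (n = n₀ + Σ ν·ξ):
  F: 301 − 1(183.6) = 117.4
  D: 0 + 1(183.6) − 1(40.18) = 143.4
  E: 0 + 2(40.18) = 80.37

143 kmol/h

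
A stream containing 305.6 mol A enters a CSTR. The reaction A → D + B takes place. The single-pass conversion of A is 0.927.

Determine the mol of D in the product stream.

283 mol

A reacted = 0.927 × 305.6 = 283.3 mol; ν_A = −1, so ξ = 283.3/1 = 283.3 mol.
Outlet amounts (n = n₀ + ν ξ):
  A: 305.6 − 1(283.3) = 22.31
  D: 0 + 1(283.3) = 283.3
  B: 0 + 1(283.3) = 283.3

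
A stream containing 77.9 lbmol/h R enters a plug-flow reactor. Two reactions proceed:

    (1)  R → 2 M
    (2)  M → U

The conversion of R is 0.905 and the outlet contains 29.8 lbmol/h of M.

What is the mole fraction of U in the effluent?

0.749

Conversion of R: R consumed = 1ξ₁ = 0.905 × 77.9 → ξ₁ = 70.5 lbmol/h.
M balance: n_M = 0 + 2ξ₁ − 1ξ₂ = 29.8 → ξ₂ = (2·70.5 − 29.8)/1 = 111.2 lbmol/h.
Outlet amounts (n = n₀ + Σ ν·ξ):
  R: 77.9 − 1(70.5) = 7.4
  M: 0 + 2(70.5) − 1(111.2) = 29.8
  U: 0 + 1(111.2) = 111.2
Total out = 148.4 lbmol/h; y_U = 111.2 / 148.4 = 0.7493.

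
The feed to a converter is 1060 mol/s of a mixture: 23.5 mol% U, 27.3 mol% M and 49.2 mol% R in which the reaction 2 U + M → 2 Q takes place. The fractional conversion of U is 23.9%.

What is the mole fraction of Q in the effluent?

0.0578

U reacted = 0.239 × 249.1 = 59.53 mol/s; ν_U = −2, so ξ = 59.53/2 = 29.77 mol/s.
Outlet amounts (n = n₀ + ν ξ):
  U: 249.1 − 2(29.77) = 189.6
  M: 289.4 − 1(29.77) = 259.6
  Q: 0 + 2(29.77) = 59.53
  R: 521.5 (inert)
Total out = 1030 mol/s; y_Q = 59.53 / 1030 = 0.05779.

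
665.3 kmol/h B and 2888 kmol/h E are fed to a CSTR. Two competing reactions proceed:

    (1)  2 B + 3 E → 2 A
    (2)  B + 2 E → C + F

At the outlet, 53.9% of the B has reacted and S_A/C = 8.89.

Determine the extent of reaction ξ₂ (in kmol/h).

Conversion of B: B consumed = 0.539 × 665.3 = 358.6 kmol/h = 2ξ₁ + 1ξ₂.
Selectivity: 2ξ₁ / (1ξ₂) = 8.89 → ξ₁ = 4.445 ξ₂.
Substitute: (2·4.445 + 1) ξ₂ = 358.6 → ξ₂ = 36.26 kmol/h, ξ₁ = 161.2 kmol/h.
Outlet amounts (n = n₀ + Σ ν·ξ):
  B: 665.3 − 2(161.2) − 1(36.26) = 306.7
  E: 2888 − 3(161.2) − 2(36.26) = 2332
  A: 0 + 2(161.2) = 322.3
  C: 0 + 1(36.26) = 36.26
  F: 0 + 1(36.26) = 36.26

ξ₂ = 36.3 kmol/h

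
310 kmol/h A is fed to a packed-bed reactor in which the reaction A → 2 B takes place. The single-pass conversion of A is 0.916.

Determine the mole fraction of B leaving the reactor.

0.956

A reacted = 0.916 × 310 = 284 kmol/h; ν_A = −1, so ξ = 284/1 = 284 kmol/h.
Outlet amounts (n = n₀ + ν ξ):
  A: 310 − 1(284) = 26.04
  B: 0 + 2(284) = 567.9
Total out = 594 kmol/h; y_B = 567.9 / 594 = 0.9562.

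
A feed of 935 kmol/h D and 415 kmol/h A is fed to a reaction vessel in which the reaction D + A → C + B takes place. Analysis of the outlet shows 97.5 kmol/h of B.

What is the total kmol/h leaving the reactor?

1350 kmol/h

For B: n = n₀ + 1ξ → 97.5 = 0 + 1ξ, giving ξ = 97.5 kmol/h.
Outlet amounts (n = n₀ + ν ξ):
  D: 935 − 1(97.5) = 837.5
  A: 415 − 1(97.5) = 317.5
  C: 0 + 1(97.5) = 97.5
  B: 0 + 1(97.5) = 97.5
Total out = 837.5 + 317.5 + 97.5 + 97.5 = 1350 kmol/h.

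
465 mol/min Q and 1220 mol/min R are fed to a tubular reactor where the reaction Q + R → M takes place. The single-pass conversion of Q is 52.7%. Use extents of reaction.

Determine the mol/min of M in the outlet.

245 mol/min

Q reacted = 0.527 × 465 = 245.1 mol/min; ν_Q = −1, so ξ = 245.1/1 = 245.1 mol/min.
Outlet amounts (n = n₀ + ν ξ):
  Q: 465 − 1(245.1) = 219.9
  R: 1220 − 1(245.1) = 974.9
  M: 0 + 1(245.1) = 245.1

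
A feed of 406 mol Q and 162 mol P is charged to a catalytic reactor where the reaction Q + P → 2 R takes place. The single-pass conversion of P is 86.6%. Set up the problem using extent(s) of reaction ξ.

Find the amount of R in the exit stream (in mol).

P reacted = 0.866 × 162 = 140.3 mol; ν_P = −1, so ξ = 140.3/1 = 140.3 mol.
Outlet amounts (n = n₀ + ν ξ):
  Q: 406 − 1(140.3) = 265.7
  P: 162 − 1(140.3) = 21.71
  R: 0 + 2(140.3) = 280.6

281 mol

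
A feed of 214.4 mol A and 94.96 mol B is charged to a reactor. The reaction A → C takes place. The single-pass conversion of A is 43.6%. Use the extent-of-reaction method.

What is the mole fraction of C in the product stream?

0.302

A reacted = 0.436 × 214.4 = 93.48 mol; ν_A = −1, so ξ = 93.48/1 = 93.48 mol.
Outlet amounts (n = n₀ + ν ξ):
  A: 214.4 − 1(93.48) = 120.9
  C: 0 + 1(93.48) = 93.48
  B: 94.96 (inert)
Total out = 309.4 mol; y_C = 93.48 / 309.4 = 0.3022.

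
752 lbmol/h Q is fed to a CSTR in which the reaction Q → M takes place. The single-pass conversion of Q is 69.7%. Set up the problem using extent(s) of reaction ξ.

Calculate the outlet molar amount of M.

524 lbmol/h

Q reacted = 0.697 × 752 = 524.1 lbmol/h; ν_Q = −1, so ξ = 524.1/1 = 524.1 lbmol/h.
Outlet amounts (n = n₀ + ν ξ):
  Q: 752 − 1(524.1) = 227.9
  M: 0 + 1(524.1) = 524.1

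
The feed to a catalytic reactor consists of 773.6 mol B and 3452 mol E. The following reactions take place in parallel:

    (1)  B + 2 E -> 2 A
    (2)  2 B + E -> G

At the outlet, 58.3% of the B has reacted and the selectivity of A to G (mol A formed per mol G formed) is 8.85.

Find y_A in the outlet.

0.165

Conversion of B: B consumed = 0.583 × 773.6 = 451 mol = 1ξ₁ + 2ξ₂.
Selectivity: 2ξ₁ / (1ξ₂) = 8.85 → ξ₁ = 4.425 ξ₂.
Substitute: (1·4.425 + 2) ξ₂ = 451 → ξ₂ = 70.2 mol, ξ₁ = 310.6 mol.
Outlet amounts (n = n₀ + Σ ν·ξ):
  B: 773.6 − 1(310.6) − 2(70.2) = 322.6
  E: 3452 − 2(310.6) − 1(70.2) = 2761
  A: 0 + 2(310.6) = 621.2
  G: 0 + 1(70.2) = 70.2
Total out = 3775 mol; y_A = 621.2 / 3775 = 0.1646.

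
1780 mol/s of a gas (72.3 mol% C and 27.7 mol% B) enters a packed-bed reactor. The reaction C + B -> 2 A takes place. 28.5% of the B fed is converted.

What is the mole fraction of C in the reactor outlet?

0.644

B reacted = 0.285 × 493.1 = 140.5 mol/s; ν_B = −1, so ξ = 140.5/1 = 140.5 mol/s.
Outlet amounts (n = n₀ + ν ξ):
  C: 1287 − 1(140.5) = 1146
  B: 493.1 − 1(140.5) = 352.5
  A: 0 + 2(140.5) = 281
Total out = 1780 mol/s; y_C = 1146 / 1780 = 0.6441.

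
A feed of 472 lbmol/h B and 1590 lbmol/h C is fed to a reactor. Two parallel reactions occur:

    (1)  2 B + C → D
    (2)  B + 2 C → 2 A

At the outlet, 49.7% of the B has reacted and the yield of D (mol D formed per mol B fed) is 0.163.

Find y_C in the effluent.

0.74

Yield of D: 1ξ₁ / 472 = 0.163 → ξ₁ = 76.94 lbmol/h.
Conversion of B: 2ξ₁ + 1ξ₂ = 0.497 × 472 = 234.6 → ξ₂ = 80.71 lbmol/h.
Outlet amounts (n = n₀ + Σ ν·ξ):
  B: 472 − 2(76.94) − 1(80.71) = 237.4
  C: 1590 − 1(76.94) − 2(80.71) = 1352
  D: 0 + 1(76.94) = 76.94
  A: 0 + 2(80.71) = 161.4
Total out = 1827 lbmol/h; y_C = 1352 / 1827 = 0.7396.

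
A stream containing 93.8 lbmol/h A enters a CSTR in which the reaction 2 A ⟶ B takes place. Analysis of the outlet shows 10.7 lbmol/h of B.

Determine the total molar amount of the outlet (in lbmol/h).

83.1 lbmol/h

For B: n = n₀ + 1ξ → 10.7 = 0 + 1ξ, giving ξ = 10.7 lbmol/h.
Outlet amounts (n = n₀ + ν ξ):
  A: 93.8 − 2(10.7) = 72.4
  B: 0 + 1(10.7) = 10.7
Total out = 72.4 + 10.7 = 83.1 lbmol/h.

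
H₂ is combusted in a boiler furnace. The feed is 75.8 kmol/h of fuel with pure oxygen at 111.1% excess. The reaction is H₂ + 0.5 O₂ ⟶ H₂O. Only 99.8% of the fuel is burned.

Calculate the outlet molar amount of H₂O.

75.6 kmol/h

Stoichiometric O₂ = 0.5 × 75.8 = 37.9 kmol/h; O₂ fed = 37.9 × 2.111 = 80.01 kmol/h.
Fuel reacted = 0.998 × 75.8 → ξ = 75.65 kmol/h.
Outlet (n = n₀ + ν ξ):
  H₂: 75.8 − 1(75.65) = 0.1516
  O₂: 80.01 − 0.5(75.65) = 42.18
  H₂O: 0 + 1(75.65) = 75.65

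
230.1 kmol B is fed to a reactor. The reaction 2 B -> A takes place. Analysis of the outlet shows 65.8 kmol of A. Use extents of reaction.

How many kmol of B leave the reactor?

For A: n = n₀ + 1ξ → 65.8 = 0 + 1ξ, giving ξ = 65.8 kmol.
Outlet amounts (n = n₀ + ν ξ):
  B: 230.1 − 2(65.8) = 98.5
  A: 0 + 1(65.8) = 65.8

98.5 kmol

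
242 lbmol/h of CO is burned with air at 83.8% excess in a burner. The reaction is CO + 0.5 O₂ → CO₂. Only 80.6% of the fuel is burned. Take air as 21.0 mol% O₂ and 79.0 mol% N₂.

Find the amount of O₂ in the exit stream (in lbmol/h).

Stoichiometric O₂ = 0.5 × 242 = 121 lbmol/h; O₂ fed = 121 × 1.838 = 222.4 lbmol/h.
N₂ fed = 222.4 × 79/21 = 836.6 lbmol/h.
Fuel reacted = 0.806 × 242 → ξ = 195.1 lbmol/h.
Outlet (n = n₀ + ν ξ):
  CO: 242 − 1(195.1) = 46.95
  O₂: 222.4 − 0.5(195.1) = 124.9
  N₂: 836.6 (inert)
  CO₂: 0 + 1(195.1) = 195.1

125 lbmol/h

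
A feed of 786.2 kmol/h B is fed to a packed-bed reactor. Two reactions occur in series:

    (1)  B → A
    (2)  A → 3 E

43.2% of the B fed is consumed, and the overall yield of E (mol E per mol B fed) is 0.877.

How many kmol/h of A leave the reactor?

110 kmol/h

Conversion of B: B consumed = 1ξ₁ = 0.432 × 786.2 → ξ₁ = 339.6 kmol/h.
Yield of E: 3ξ₂ / 786.2 = 0.877 → ξ₂ = 229.8 kmol/h.
Outlet amounts (n = n₀ + Σ ν·ξ):
  B: 786.2 − 1(339.6) = 446.6
  A: 0 + 1(339.6) − 1(229.8) = 109.8
  E: 0 + 3(229.8) = 689.5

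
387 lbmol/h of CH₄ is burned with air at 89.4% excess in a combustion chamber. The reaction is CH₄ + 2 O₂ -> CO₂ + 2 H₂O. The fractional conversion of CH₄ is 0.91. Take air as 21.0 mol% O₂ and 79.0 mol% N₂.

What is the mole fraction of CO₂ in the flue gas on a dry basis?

Stoichiometric O₂ = 2 × 387 = 774 lbmol/h; O₂ fed = 774 × 1.894 = 1466 lbmol/h.
N₂ fed = 1466 × 79/21 = 5515 lbmol/h.
Fuel reacted = 0.91 × 387 → ξ = 352.2 lbmol/h.
Outlet (n = n₀ + ν ξ):
  CH₄: 387 − 1(352.2) = 34.83
  O₂: 1466 − 2(352.2) = 761.6
  N₂: 5515 (inert)
  CO₂: 0 + 1(352.2) = 352.2
  H₂O: 0 + 2(352.2) = 704.3
Dry total = 6663 lbmol/h; y_CO₂ (dry) = 352.2 / 6663 = 0.05285.

0.0529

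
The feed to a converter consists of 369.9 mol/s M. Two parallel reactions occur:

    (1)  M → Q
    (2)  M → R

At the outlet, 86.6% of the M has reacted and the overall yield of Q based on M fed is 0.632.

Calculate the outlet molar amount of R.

86.6 mol/s

Yield of Q: 1ξ₁ / 369.9 = 0.632 → ξ₁ = 233.8 mol/s.
Conversion of M: 1ξ₁ + 1ξ₂ = 0.866 × 369.9 = 320.3 → ξ₂ = 86.56 mol/s.
Outlet amounts (n = n₀ + Σ ν·ξ):
  M: 369.9 − 1(233.8) − 1(86.56) = 49.57
  Q: 0 + 1(233.8) = 233.8
  R: 0 + 1(86.56) = 86.56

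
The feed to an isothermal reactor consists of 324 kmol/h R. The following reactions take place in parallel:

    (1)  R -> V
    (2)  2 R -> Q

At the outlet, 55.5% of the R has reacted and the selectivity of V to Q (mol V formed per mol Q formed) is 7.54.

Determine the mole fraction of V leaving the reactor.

0.466

Conversion of R: R consumed = 0.555 × 324 = 179.8 kmol/h = 1ξ₁ + 2ξ₂.
Selectivity: 1ξ₁ / (1ξ₂) = 7.54 → ξ₁ = 7.54 ξ₂.
Substitute: (1·7.54 + 2) ξ₂ = 179.8 → ξ₂ = 18.85 kmol/h, ξ₁ = 142.1 kmol/h.
Outlet amounts (n = n₀ + Σ ν·ξ):
  R: 324 − 1(142.1) − 2(18.85) = 144.2
  V: 0 + 1(142.1) = 142.1
  Q: 0 + 1(18.85) = 18.85
Total out = 305.2 kmol/h; y_V = 142.1 / 305.2 = 0.4657.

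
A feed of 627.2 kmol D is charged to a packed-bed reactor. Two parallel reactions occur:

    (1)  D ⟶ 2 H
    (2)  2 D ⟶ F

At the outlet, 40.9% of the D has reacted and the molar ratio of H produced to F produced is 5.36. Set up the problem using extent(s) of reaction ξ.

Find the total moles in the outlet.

719 kmol

Conversion of D: D consumed = 0.409 × 627.2 = 256.5 kmol = 1ξ₁ + 2ξ₂.
Selectivity: 2ξ₁ / (1ξ₂) = 5.36 → ξ₁ = 2.68 ξ₂.
Substitute: (1·2.68 + 2) ξ₂ = 256.5 → ξ₂ = 54.81 kmol, ξ₁ = 146.9 kmol.
Outlet amounts (n = n₀ + Σ ν·ξ):
  D: 627.2 − 1(146.9) − 2(54.81) = 370.7
  H: 0 + 2(146.9) = 293.8
  F: 0 + 1(54.81) = 54.81
Total out = 370.7 + 293.8 + 54.81 = 719.3 kmol.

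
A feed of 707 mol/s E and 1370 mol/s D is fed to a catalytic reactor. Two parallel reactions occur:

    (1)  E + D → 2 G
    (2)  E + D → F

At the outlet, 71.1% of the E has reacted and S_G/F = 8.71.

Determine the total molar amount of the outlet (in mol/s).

1980 mol/s

Conversion of E: E consumed = 0.711 × 707 = 502.7 mol/s = 1ξ₁ + 1ξ₂.
Selectivity: 2ξ₁ / (1ξ₂) = 8.71 → ξ₁ = 4.355 ξ₂.
Substitute: (1·4.355 + 1) ξ₂ = 502.7 → ξ₂ = 93.87 mol/s, ξ₁ = 408.8 mol/s.
Outlet amounts (n = n₀ + Σ ν·ξ):
  E: 707 − 1(408.8) − 1(93.87) = 204.3
  D: 1370 − 1(408.8) − 1(93.87) = 867.3
  G: 0 + 2(408.8) = 817.6
  F: 0 + 1(93.87) = 93.87
Total out = 204.3 + 867.3 + 817.6 + 93.87 = 1983 mol/s.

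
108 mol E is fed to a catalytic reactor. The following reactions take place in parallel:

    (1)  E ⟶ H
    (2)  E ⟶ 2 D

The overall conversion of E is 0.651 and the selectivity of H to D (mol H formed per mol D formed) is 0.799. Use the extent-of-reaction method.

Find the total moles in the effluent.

135 mol

Conversion of E: E consumed = 0.651 × 108 = 70.31 mol = 1ξ₁ + 1ξ₂.
Selectivity: 1ξ₁ / (2ξ₂) = 0.799 → ξ₁ = 1.598 ξ₂.
Substitute: (1·1.598 + 1) ξ₂ = 70.31 → ξ₂ = 27.06 mol, ξ₁ = 43.25 mol.
Outlet amounts (n = n₀ + Σ ν·ξ):
  E: 108 − 1(43.25) − 1(27.06) = 37.69
  H: 0 + 1(43.25) = 43.25
  D: 0 + 2(27.06) = 54.12
Total out = 37.69 + 43.25 + 54.12 = 135.1 mol.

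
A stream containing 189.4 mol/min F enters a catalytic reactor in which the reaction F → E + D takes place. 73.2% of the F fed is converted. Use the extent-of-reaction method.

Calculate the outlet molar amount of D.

139 mol/min

F reacted = 0.732 × 189.4 = 138.6 mol/min; ν_F = −1, so ξ = 138.6/1 = 138.6 mol/min.
Outlet amounts (n = n₀ + ν ξ):
  F: 189.4 − 1(138.6) = 50.76
  E: 0 + 1(138.6) = 138.6
  D: 0 + 1(138.6) = 138.6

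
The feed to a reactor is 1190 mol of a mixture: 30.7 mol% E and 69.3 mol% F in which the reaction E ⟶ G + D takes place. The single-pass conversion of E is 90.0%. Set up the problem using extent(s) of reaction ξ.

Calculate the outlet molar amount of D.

329 mol

E reacted = 0.9 × 365.3 = 328.8 mol; ν_E = −1, so ξ = 328.8/1 = 328.8 mol.
Outlet amounts (n = n₀ + ν ξ):
  E: 365.3 − 1(328.8) = 36.53
  G: 0 + 1(328.8) = 328.8
  D: 0 + 1(328.8) = 328.8
  F: 824.7 (inert)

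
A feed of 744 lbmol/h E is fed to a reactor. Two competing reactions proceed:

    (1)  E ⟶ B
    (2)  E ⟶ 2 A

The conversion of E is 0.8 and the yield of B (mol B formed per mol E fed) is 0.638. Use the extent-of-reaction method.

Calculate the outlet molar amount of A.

241 lbmol/h

Yield of B: 1ξ₁ / 744 = 0.638 → ξ₁ = 474.7 lbmol/h.
Conversion of E: 1ξ₁ + 1ξ₂ = 0.8 × 744 = 595.2 → ξ₂ = 120.5 lbmol/h.
Outlet amounts (n = n₀ + Σ ν·ξ):
  E: 744 − 1(474.7) − 1(120.5) = 148.8
  B: 0 + 1(474.7) = 474.7
  A: 0 + 2(120.5) = 241.1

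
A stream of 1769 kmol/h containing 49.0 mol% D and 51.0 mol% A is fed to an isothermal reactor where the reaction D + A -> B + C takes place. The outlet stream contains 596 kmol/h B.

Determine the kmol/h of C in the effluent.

596 kmol/h

For B: n = n₀ + 1ξ → 596 = 0 + 1ξ, giving ξ = 596 kmol/h.
Outlet amounts (n = n₀ + ν ξ):
  D: 866.8 − 1(596) = 270.8
  A: 902.2 − 1(596) = 306.2
  B: 0 + 1(596) = 596
  C: 0 + 1(596) = 596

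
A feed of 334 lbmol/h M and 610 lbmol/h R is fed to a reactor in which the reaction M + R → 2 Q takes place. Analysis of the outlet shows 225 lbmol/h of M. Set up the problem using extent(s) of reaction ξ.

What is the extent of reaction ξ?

ξ = 109 lbmol/h

For M: n = n₀ − 1ξ → 225 = 334 − 1ξ, giving ξ = 109 lbmol/h.
Outlet amounts (n = n₀ + ν ξ):
  M: 334 − 1(109) = 225
  R: 610 − 1(109) = 501
  Q: 0 + 2(109) = 218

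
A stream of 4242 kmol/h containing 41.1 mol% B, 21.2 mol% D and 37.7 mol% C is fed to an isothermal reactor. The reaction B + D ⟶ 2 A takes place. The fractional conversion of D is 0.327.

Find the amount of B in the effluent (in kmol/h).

1450 kmol/h

D reacted = 0.327 × 899.3 = 294.1 kmol/h; ν_D = −1, so ξ = 294.1/1 = 294.1 kmol/h.
Outlet amounts (n = n₀ + ν ξ):
  B: 1743 − 1(294.1) = 1449
  D: 899.3 − 1(294.1) = 605.2
  A: 0 + 2(294.1) = 588.1
  C: 1599 (inert)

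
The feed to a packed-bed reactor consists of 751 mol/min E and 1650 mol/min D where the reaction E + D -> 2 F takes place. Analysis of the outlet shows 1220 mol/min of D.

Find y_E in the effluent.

0.134

For D: n = n₀ − 1ξ → 1220 = 1650 − 1ξ, giving ξ = 430 mol/min.
Outlet amounts (n = n₀ + ν ξ):
  E: 751 − 1(430) = 321
  D: 1650 − 1(430) = 1220
  F: 0 + 2(430) = 860
Total out = 2401 mol/min; y_E = 321 / 2401 = 0.1337.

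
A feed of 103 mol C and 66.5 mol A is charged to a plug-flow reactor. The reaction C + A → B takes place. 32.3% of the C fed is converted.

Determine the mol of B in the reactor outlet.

C reacted = 0.323 × 103 = 33.27 mol; ν_C = −1, so ξ = 33.27/1 = 33.27 mol.
Outlet amounts (n = n₀ + ν ξ):
  C: 103 − 1(33.27) = 69.73
  A: 66.5 − 1(33.27) = 33.23
  B: 0 + 1(33.27) = 33.27

33.3 mol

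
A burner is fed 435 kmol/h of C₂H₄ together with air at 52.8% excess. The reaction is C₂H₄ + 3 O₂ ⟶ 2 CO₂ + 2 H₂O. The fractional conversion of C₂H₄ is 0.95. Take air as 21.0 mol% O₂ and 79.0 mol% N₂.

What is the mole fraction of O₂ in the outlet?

Stoichiometric O₂ = 3 × 435 = 1305 kmol/h; O₂ fed = 1305 × 1.528 = 1994 kmol/h.
N₂ fed = 1994 × 79/21 = 7501 kmol/h.
Fuel reacted = 0.95 × 435 → ξ = 413.2 kmol/h.
Outlet (n = n₀ + ν ξ):
  C₂H₄: 435 − 1(413.2) = 21.75
  O₂: 1994 − 3(413.2) = 754.3
  N₂: 7501 (inert)
  CO₂: 0 + 2(413.2) = 826.5
  H₂O: 0 + 2(413.2) = 826.5
Total out = 9930 kmol/h; y_O₂ = 754.3 / 9930 = 0.07596.

0.076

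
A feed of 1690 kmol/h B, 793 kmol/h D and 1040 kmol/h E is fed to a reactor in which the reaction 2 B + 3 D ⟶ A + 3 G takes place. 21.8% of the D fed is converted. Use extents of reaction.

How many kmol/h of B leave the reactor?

1570 kmol/h

D reacted = 0.218 × 793 = 172.9 kmol/h; ν_D = −3, so ξ = 172.9/3 = 57.62 kmol/h.
Outlet amounts (n = n₀ + ν ξ):
  B: 1690 − 2(57.62) = 1575
  D: 793 − 3(57.62) = 620.1
  A: 0 + 1(57.62) = 57.62
  G: 0 + 3(57.62) = 172.9
  E: 1040 (inert)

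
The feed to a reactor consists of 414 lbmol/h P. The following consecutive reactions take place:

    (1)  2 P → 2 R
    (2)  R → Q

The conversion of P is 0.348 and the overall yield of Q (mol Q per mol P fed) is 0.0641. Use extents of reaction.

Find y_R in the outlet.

Conversion of P: P consumed = 2ξ₁ = 0.348 × 414 → ξ₁ = 72.04 lbmol/h.
Yield of Q: 1ξ₂ / 414 = 0.0641 → ξ₂ = 26.54 lbmol/h.
Outlet amounts (n = n₀ + Σ ν·ξ):
  P: 414 − 2(72.04) = 269.9
  R: 0 + 2(72.04) − 1(26.54) = 117.5
  Q: 0 + 1(26.54) = 26.54
Total out = 414 lbmol/h; y_R = 117.5 / 414 = 0.2839.

0.284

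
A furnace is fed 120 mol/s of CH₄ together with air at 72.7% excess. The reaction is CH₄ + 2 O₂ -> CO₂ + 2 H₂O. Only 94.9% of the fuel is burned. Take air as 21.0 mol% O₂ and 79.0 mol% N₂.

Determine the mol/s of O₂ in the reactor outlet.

187 mol/s

Stoichiometric O₂ = 2 × 120 = 240 mol/s; O₂ fed = 240 × 1.727 = 414.5 mol/s.
N₂ fed = 414.5 × 79/21 = 1559 mol/s.
Fuel reacted = 0.949 × 120 → ξ = 113.9 mol/s.
Outlet (n = n₀ + ν ξ):
  CH₄: 120 − 1(113.9) = 6.12
  O₂: 414.5 − 2(113.9) = 186.7
  N₂: 1559 (inert)
  CO₂: 0 + 1(113.9) = 113.9
  H₂O: 0 + 2(113.9) = 227.8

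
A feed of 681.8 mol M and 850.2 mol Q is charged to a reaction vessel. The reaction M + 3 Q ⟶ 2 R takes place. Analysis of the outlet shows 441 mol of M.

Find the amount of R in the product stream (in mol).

482 mol

For M: n = n₀ − 1ξ → 441 = 681.8 − 1ξ, giving ξ = 240.8 mol.
Outlet amounts (n = n₀ + ν ξ):
  M: 681.8 − 1(240.8) = 441
  Q: 850.2 − 3(240.8) = 127.8
  R: 0 + 2(240.8) = 481.6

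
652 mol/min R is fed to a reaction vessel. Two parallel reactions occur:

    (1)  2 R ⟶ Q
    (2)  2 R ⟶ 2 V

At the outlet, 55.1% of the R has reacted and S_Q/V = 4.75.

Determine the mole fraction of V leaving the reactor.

Conversion of R: R consumed = 0.551 × 652 = 359.3 mol/min = 2ξ₁ + 2ξ₂.
Selectivity: 1ξ₁ / (2ξ₂) = 4.75 → ξ₁ = 9.5 ξ₂.
Substitute: (2·9.5 + 2) ξ₂ = 359.3 → ξ₂ = 17.11 mol/min, ξ₁ = 162.5 mol/min.
Outlet amounts (n = n₀ + Σ ν·ξ):
  R: 652 − 2(162.5) − 2(17.11) = 292.7
  Q: 0 + 1(162.5) = 162.5
  V: 0 + 2(17.11) = 34.21
Total out = 489.5 mol/min; y_V = 34.21 / 489.5 = 0.0699.

0.0699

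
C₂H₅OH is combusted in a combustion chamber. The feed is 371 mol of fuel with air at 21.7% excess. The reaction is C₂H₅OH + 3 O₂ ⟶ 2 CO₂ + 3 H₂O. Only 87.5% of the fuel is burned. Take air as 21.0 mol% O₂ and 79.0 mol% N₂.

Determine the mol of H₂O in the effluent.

Stoichiometric O₂ = 3 × 371 = 1113 mol; O₂ fed = 1113 × 1.217 = 1355 mol.
N₂ fed = 1355 × 79/21 = 5096 mol.
Fuel reacted = 0.875 × 371 → ξ = 324.6 mol.
Outlet (n = n₀ + ν ξ):
  C₂H₅OH: 371 − 1(324.6) = 46.38
  O₂: 1355 − 3(324.6) = 380.6
  N₂: 5096 (inert)
  CO₂: 0 + 2(324.6) = 649.2
  H₂O: 0 + 3(324.6) = 973.9

974 mol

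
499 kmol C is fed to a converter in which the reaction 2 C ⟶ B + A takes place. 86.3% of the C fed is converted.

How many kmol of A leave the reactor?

C reacted = 0.863 × 499 = 430.6 kmol; ν_C = −2, so ξ = 430.6/2 = 215.3 kmol.
Outlet amounts (n = n₀ + ν ξ):
  C: 499 − 2(215.3) = 68.36
  B: 0 + 1(215.3) = 215.3
  A: 0 + 1(215.3) = 215.3

215 kmol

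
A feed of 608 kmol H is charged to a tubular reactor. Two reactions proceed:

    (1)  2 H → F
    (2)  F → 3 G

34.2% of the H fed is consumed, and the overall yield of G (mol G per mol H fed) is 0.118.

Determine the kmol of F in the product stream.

80.1 kmol

Conversion of H: H consumed = 2ξ₁ = 0.342 × 608 → ξ₁ = 104 kmol.
Yield of G: 3ξ₂ / 608 = 0.118 → ξ₂ = 23.91 kmol.
Outlet amounts (n = n₀ + Σ ν·ξ):
  H: 608 − 2(104) = 400.1
  F: 0 + 1(104) − 1(23.91) = 80.05
  G: 0 + 3(23.91) = 71.74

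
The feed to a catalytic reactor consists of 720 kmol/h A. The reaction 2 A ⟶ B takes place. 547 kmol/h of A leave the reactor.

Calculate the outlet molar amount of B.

For A: n = n₀ − 2ξ → 547 = 720 − 2ξ, giving ξ = 86.5 kmol/h.
Outlet amounts (n = n₀ + ν ξ):
  A: 720 − 2(86.5) = 547
  B: 0 + 1(86.5) = 86.5

86.5 kmol/h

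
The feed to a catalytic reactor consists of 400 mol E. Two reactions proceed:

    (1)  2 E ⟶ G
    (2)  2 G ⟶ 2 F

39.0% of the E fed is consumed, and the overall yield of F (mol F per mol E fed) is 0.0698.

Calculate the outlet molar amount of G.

Conversion of E: E consumed = 2ξ₁ = 0.39 × 400 → ξ₁ = 78 mol.
Yield of F: 2ξ₂ / 400 = 0.0698 → ξ₂ = 13.96 mol.
Outlet amounts (n = n₀ + Σ ν·ξ):
  E: 400 − 2(78) = 244
  G: 0 + 1(78) − 2(13.96) = 50.08
  F: 0 + 2(13.96) = 27.92

50.1 mol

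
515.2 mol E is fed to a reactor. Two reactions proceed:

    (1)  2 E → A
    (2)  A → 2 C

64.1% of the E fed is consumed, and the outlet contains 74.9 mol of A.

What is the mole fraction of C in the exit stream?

Conversion of E: E consumed = 2ξ₁ = 0.641 × 515.2 → ξ₁ = 165.1 mol.
A balance: n_A = 0 + 1ξ₁ − 1ξ₂ = 74.9 → ξ₂ = (1·165.1 − 74.9)/1 = 90.22 mol.
Outlet amounts (n = n₀ + Σ ν·ξ):
  E: 515.2 − 2(165.1) = 185
  A: 0 + 1(165.1) − 1(90.22) = 74.9
  C: 0 + 2(90.22) = 180.4
Total out = 440.3 mol; y_C = 180.4 / 440.3 = 0.4098.

0.41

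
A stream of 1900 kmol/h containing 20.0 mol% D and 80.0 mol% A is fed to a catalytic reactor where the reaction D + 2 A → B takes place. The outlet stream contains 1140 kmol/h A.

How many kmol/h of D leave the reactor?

190 kmol/h

For A: n = n₀ − 2ξ → 1140 = 1520 − 2ξ, giving ξ = 190 kmol/h.
Outlet amounts (n = n₀ + ν ξ):
  D: 380 − 1(190) = 190
  A: 1520 − 2(190) = 1140
  B: 0 + 1(190) = 190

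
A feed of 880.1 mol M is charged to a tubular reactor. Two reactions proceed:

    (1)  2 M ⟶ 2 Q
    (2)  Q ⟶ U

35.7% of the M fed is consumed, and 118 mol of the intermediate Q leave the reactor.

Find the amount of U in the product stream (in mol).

196 mol

Conversion of M: M consumed = 2ξ₁ = 0.357 × 880.1 → ξ₁ = 157.1 mol.
Q balance: n_Q = 0 + 2ξ₁ − 1ξ₂ = 118 → ξ₂ = (2·157.1 − 118)/1 = 196.2 mol.
Outlet amounts (n = n₀ + Σ ν·ξ):
  M: 880.1 − 2(157.1) = 565.9
  Q: 0 + 2(157.1) − 1(196.2) = 118
  U: 0 + 1(196.2) = 196.2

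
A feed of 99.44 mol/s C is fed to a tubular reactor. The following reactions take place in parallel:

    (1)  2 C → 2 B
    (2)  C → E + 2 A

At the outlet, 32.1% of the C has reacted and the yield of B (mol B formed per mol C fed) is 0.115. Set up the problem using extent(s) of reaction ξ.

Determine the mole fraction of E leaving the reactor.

Yield of B: 2ξ₁ / 99.44 = 0.115 → ξ₁ = 5.718 mol/s.
Conversion of C: 2ξ₁ + 1ξ₂ = 0.321 × 99.44 = 31.92 → ξ₂ = 20.48 mol/s.
Outlet amounts (n = n₀ + Σ ν·ξ):
  C: 99.44 − 2(5.718) − 1(20.48) = 67.52
  B: 0 + 2(5.718) = 11.44
  E: 0 + 1(20.48) = 20.48
  A: 0 + 2(20.48) = 40.97
Total out = 140.4 mol/s; y_E = 20.48 / 140.4 = 0.1459.

0.146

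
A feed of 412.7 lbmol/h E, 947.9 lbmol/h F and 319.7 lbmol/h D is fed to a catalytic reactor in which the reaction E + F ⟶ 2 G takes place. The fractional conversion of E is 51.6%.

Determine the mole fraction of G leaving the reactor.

0.253

E reacted = 0.516 × 412.7 = 213 lbmol/h; ν_E = −1, so ξ = 213/1 = 213 lbmol/h.
Outlet amounts (n = n₀ + ν ξ):
  E: 412.7 − 1(213) = 199.7
  F: 947.9 − 1(213) = 734.9
  G: 0 + 2(213) = 425.9
  D: 319.7 (inert)
Total out = 1680 lbmol/h; y_G = 425.9 / 1680 = 0.2535.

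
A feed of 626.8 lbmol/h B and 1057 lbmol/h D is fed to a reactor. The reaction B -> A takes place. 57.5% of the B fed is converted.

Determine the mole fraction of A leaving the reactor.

0.214

B reacted = 0.575 × 626.8 = 360.4 lbmol/h; ν_B = −1, so ξ = 360.4/1 = 360.4 lbmol/h.
Outlet amounts (n = n₀ + ν ξ):
  B: 626.8 − 1(360.4) = 266.4
  A: 0 + 1(360.4) = 360.4
  D: 1057 (inert)
Total out = 1684 lbmol/h; y_A = 360.4 / 1684 = 0.214.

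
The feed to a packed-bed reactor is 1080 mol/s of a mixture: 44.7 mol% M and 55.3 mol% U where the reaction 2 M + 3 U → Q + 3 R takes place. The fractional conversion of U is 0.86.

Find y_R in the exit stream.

0.565

U reacted = 0.86 × 597.2 = 513.6 mol/s; ν_U = −3, so ξ = 513.6/3 = 171.2 mol/s.
Outlet amounts (n = n₀ + ν ξ):
  M: 482.8 − 2(171.2) = 140.3
  U: 597.2 − 3(171.2) = 83.61
  Q: 0 + 1(171.2) = 171.2
  R: 0 + 3(171.2) = 513.6
Total out = 908.8 mol/s; y_R = 513.6 / 908.8 = 0.5652.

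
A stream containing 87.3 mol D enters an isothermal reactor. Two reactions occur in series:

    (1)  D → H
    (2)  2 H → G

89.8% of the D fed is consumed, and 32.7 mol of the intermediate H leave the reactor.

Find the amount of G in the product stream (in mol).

Conversion of D: D consumed = 1ξ₁ = 0.898 × 87.3 → ξ₁ = 78.4 mol.
H balance: n_H = 0 + 1ξ₁ − 2ξ₂ = 32.7 → ξ₂ = (1·78.4 − 32.7)/2 = 22.85 mol.
Outlet amounts (n = n₀ + Σ ν·ξ):
  D: 87.3 − 1(78.4) = 8.905
  H: 0 + 1(78.4) − 2(22.85) = 32.7
  G: 0 + 1(22.85) = 22.85

22.8 mol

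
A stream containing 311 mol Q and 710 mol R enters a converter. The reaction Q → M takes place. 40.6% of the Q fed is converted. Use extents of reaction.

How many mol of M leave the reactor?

126 mol

Q reacted = 0.406 × 311 = 126.3 mol; ν_Q = −1, so ξ = 126.3/1 = 126.3 mol.
Outlet amounts (n = n₀ + ν ξ):
  Q: 311 − 1(126.3) = 184.7
  M: 0 + 1(126.3) = 126.3
  R: 710 (inert)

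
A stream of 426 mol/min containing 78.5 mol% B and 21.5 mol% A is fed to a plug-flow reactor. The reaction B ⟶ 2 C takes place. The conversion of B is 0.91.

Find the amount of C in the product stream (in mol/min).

609 mol/min

B reacted = 0.91 × 334.4 = 304.3 mol/min; ν_B = −1, so ξ = 304.3/1 = 304.3 mol/min.
Outlet amounts (n = n₀ + ν ξ):
  B: 334.4 − 1(304.3) = 30.1
  C: 0 + 2(304.3) = 608.6
  A: 91.59 (inert)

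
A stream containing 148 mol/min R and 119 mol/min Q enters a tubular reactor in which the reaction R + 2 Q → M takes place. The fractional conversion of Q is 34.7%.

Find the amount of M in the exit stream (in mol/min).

Q reacted = 0.347 × 119 = 41.29 mol/min; ν_Q = −2, so ξ = 41.29/2 = 20.65 mol/min.
Outlet amounts (n = n₀ + ν ξ):
  R: 148 − 1(20.65) = 127.4
  Q: 119 − 2(20.65) = 77.71
  M: 0 + 1(20.65) = 20.65

20.6 mol/min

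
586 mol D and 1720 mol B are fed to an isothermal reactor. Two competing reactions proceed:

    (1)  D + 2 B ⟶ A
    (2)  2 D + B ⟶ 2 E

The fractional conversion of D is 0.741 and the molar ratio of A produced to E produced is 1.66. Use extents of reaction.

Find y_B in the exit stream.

0.652

Conversion of D: D consumed = 0.741 × 586 = 434.2 mol = 1ξ₁ + 2ξ₂.
Selectivity: 1ξ₁ / (2ξ₂) = 1.66 → ξ₁ = 3.32 ξ₂.
Substitute: (1·3.32 + 2) ξ₂ = 434.2 → ξ₂ = 81.62 mol, ξ₁ = 271 mol.
Outlet amounts (n = n₀ + Σ ν·ξ):
  D: 586 − 1(271) − 2(81.62) = 151.8
  B: 1720 − 2(271) − 1(81.62) = 1096
  A: 0 + 1(271) = 271
  E: 0 + 2(81.62) = 163.2
Total out = 1682 mol; y_B = 1096 / 1682 = 0.6517.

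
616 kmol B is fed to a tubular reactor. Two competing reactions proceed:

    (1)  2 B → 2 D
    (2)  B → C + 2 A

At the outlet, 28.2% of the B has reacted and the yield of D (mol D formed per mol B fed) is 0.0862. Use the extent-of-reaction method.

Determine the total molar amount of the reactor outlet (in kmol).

Yield of D: 2ξ₁ / 616 = 0.0862 → ξ₁ = 26.55 kmol.
Conversion of B: 2ξ₁ + 1ξ₂ = 0.282 × 616 = 173.7 → ξ₂ = 120.6 kmol.
Outlet amounts (n = n₀ + Σ ν·ξ):
  B: 616 − 2(26.55) − 1(120.6) = 442.3
  D: 0 + 2(26.55) = 53.1
  C: 0 + 1(120.6) = 120.6
  A: 0 + 2(120.6) = 241.2
Total out = 442.3 + 53.1 + 120.6 + 241.2 = 857.2 kmol.

857 kmol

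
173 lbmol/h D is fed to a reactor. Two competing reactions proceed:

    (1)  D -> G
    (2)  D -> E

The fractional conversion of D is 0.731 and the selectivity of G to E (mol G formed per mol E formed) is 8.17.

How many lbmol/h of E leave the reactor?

13.8 lbmol/h

Conversion of D: D consumed = 0.731 × 173 = 126.5 lbmol/h = 1ξ₁ + 1ξ₂.
Selectivity: 1ξ₁ / (1ξ₂) = 8.17 → ξ₁ = 8.17 ξ₂.
Substitute: (1·8.17 + 1) ξ₂ = 126.5 → ξ₂ = 13.79 lbmol/h, ξ₁ = 112.7 lbmol/h.
Outlet amounts (n = n₀ + Σ ν·ξ):
  D: 173 − 1(112.7) − 1(13.79) = 46.54
  G: 0 + 1(112.7) = 112.7
  E: 0 + 1(13.79) = 13.79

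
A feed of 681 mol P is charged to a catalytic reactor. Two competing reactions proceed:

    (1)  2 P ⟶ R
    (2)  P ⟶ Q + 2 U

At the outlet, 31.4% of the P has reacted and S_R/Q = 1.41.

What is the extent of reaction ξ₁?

ξ₁ = 78.9 mol

Conversion of P: P consumed = 0.314 × 681 = 213.8 mol = 2ξ₁ + 1ξ₂.
Selectivity: 1ξ₁ / (1ξ₂) = 1.41 → ξ₁ = 1.41 ξ₂.
Substitute: (2·1.41 + 1) ξ₂ = 213.8 → ξ₂ = 55.98 mol, ξ₁ = 78.93 mol.
Outlet amounts (n = n₀ + Σ ν·ξ):
  P: 681 − 2(78.93) − 1(55.98) = 467.2
  R: 0 + 1(78.93) = 78.93
  Q: 0 + 1(55.98) = 55.98
  U: 0 + 2(55.98) = 112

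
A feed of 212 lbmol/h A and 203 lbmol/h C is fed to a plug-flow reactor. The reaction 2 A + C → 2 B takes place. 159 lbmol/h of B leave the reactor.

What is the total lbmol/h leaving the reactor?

For B: n = n₀ + 2ξ → 159 = 0 + 2ξ, giving ξ = 79.5 lbmol/h.
Outlet amounts (n = n₀ + ν ξ):
  A: 212 − 2(79.5) = 53
  C: 203 − 1(79.5) = 123.5
  B: 0 + 2(79.5) = 159
Total out = 53 + 123.5 + 159 = 335.5 lbmol/h.

336 lbmol/h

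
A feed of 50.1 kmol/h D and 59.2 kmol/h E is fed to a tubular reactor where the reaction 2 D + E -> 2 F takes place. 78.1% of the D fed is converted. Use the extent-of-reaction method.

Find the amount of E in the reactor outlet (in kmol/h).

D reacted = 0.781 × 50.1 = 39.13 kmol/h; ν_D = −2, so ξ = 39.13/2 = 19.56 kmol/h.
Outlet amounts (n = n₀ + ν ξ):
  D: 50.1 − 2(19.56) = 10.97
  E: 59.2 − 1(19.56) = 39.64
  F: 0 + 2(19.56) = 39.13

39.6 kmol/h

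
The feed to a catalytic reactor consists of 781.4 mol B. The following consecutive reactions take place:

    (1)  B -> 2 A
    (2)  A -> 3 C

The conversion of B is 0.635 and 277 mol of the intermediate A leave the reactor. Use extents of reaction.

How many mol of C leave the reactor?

Conversion of B: B consumed = 1ξ₁ = 0.635 × 781.4 → ξ₁ = 496.2 mol.
A balance: n_A = 0 + 2ξ₁ − 1ξ₂ = 277 → ξ₂ = (2·496.2 − 277)/1 = 715.4 mol.
Outlet amounts (n = n₀ + Σ ν·ξ):
  B: 781.4 − 1(496.2) = 285.2
  A: 0 + 2(496.2) − 1(715.4) = 277
  C: 0 + 3(715.4) = 2146

2150 mol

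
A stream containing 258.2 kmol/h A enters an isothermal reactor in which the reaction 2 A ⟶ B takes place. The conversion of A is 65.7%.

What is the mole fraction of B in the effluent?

0.489

A reacted = 0.657 × 258.2 = 169.6 kmol/h; ν_A = −2, so ξ = 169.6/2 = 84.82 kmol/h.
Outlet amounts (n = n₀ + ν ξ):
  A: 258.2 − 2(84.82) = 88.56
  B: 0 + 1(84.82) = 84.82
Total out = 173.4 kmol/h; y_B = 84.82 / 173.4 = 0.4892.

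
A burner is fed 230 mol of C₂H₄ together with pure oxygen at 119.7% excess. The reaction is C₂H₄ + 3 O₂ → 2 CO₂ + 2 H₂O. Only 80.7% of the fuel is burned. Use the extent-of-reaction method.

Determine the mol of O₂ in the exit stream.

Stoichiometric O₂ = 3 × 230 = 690 mol; O₂ fed = 690 × 2.197 = 1516 mol.
Fuel reacted = 0.807 × 230 → ξ = 185.6 mol.
Outlet (n = n₀ + ν ξ):
  C₂H₄: 230 − 1(185.6) = 44.39
  O₂: 1516 − 3(185.6) = 959.1
  CO₂: 0 + 2(185.6) = 371.2
  H₂O: 0 + 2(185.6) = 371.2

959 mol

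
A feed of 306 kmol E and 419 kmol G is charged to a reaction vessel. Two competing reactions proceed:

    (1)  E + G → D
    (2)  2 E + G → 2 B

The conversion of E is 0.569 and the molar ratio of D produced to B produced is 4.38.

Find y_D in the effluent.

Conversion of E: E consumed = 0.569 × 306 = 174.1 kmol = 1ξ₁ + 2ξ₂.
Selectivity: 1ξ₁ / (2ξ₂) = 4.38 → ξ₁ = 8.76 ξ₂.
Substitute: (1·8.76 + 2) ξ₂ = 174.1 → ξ₂ = 16.18 kmol, ξ₁ = 141.8 kmol.
Outlet amounts (n = n₀ + Σ ν·ξ):
  E: 306 − 1(141.8) − 2(16.18) = 131.9
  G: 419 − 1(141.8) − 1(16.18) = 261.1
  D: 0 + 1(141.8) = 141.8
  B: 0 + 2(16.18) = 32.36
Total out = 567.1 kmol; y_D = 141.8 / 567.1 = 0.25.

0.25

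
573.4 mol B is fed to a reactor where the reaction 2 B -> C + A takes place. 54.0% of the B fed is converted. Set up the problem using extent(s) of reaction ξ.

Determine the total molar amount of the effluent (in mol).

B reacted = 0.54 × 573.4 = 309.6 mol; ν_B = −2, so ξ = 309.6/2 = 154.8 mol.
Outlet amounts (n = n₀ + ν ξ):
  B: 573.4 − 2(154.8) = 263.8
  C: 0 + 1(154.8) = 154.8
  A: 0 + 1(154.8) = 154.8
Total out = 263.8 + 154.8 + 154.8 = 573.4 mol.

573 mol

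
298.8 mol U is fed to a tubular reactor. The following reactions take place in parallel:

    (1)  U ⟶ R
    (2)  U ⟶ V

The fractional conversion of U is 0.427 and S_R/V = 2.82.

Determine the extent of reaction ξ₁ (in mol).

Conversion of U: U consumed = 0.427 × 298.8 = 127.6 mol = 1ξ₁ + 1ξ₂.
Selectivity: 1ξ₁ / (1ξ₂) = 2.82 → ξ₁ = 2.82 ξ₂.
Substitute: (1·2.82 + 1) ξ₂ = 127.6 → ξ₂ = 33.4 mol, ξ₁ = 94.19 mol.
Outlet amounts (n = n₀ + Σ ν·ξ):
  U: 298.8 − 1(94.19) − 1(33.4) = 171.2
  R: 0 + 1(94.19) = 94.19
  V: 0 + 1(33.4) = 33.4

ξ₁ = 94.2 mol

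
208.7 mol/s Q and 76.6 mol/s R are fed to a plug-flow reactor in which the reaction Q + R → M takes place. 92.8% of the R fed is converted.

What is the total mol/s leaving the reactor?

214 mol/s

R reacted = 0.928 × 76.6 = 71.08 mol/s; ν_R = −1, so ξ = 71.08/1 = 71.08 mol/s.
Outlet amounts (n = n₀ + ν ξ):
  Q: 208.7 − 1(71.08) = 137.6
  R: 76.6 − 1(71.08) = 5.515
  M: 0 + 1(71.08) = 71.08
Total out = 137.6 + 5.515 + 71.08 = 214.2 mol/s.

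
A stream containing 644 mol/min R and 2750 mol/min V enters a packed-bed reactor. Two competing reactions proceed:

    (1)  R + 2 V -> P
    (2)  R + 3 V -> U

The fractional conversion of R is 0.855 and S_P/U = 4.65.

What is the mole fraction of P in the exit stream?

Conversion of R: R consumed = 0.855 × 644 = 550.6 mol/min = 1ξ₁ + 1ξ₂.
Selectivity: 1ξ₁ / (1ξ₂) = 4.65 → ξ₁ = 4.65 ξ₂.
Substitute: (1·4.65 + 1) ξ₂ = 550.6 → ξ₂ = 97.45 mol/min, ξ₁ = 453.2 mol/min.
Outlet amounts (n = n₀ + Σ ν·ξ):
  R: 644 − 1(453.2) − 1(97.45) = 93.38
  V: 2750 − 2(453.2) − 3(97.45) = 1551
  P: 0 + 1(453.2) = 453.2
  U: 0 + 1(97.45) = 97.45
Total out = 2195 mol/min; y_P = 453.2 / 2195 = 0.2064.

0.206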